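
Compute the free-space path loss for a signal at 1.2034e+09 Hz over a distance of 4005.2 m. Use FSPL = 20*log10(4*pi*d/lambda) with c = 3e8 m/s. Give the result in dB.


lambda = c / f = 3.0000e+08 / 1.2034e+09 = 0.2492937 m
FSPL = 20 * log10(4*pi*4005.2/0.2492937) = 106.1 dB

106.1 dB


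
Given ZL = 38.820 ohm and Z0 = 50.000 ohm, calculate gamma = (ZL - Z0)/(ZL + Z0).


gamma = (38.820 - 50.000) / (38.820 + 50.000) = -0.1259

-0.1259


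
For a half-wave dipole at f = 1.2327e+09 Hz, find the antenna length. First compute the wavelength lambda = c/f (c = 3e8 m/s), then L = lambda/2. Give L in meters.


lambda = c / f = 3.0000e+08 / 1.2327e+09 = 0.2433682 m
L = lambda / 2 = 0.2433682 / 2 = 0.1217 m

0.1217 m


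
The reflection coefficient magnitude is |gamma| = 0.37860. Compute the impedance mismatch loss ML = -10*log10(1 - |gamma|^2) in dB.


ML = -10 * log10(1 - 0.37860^2) = -10 * log10(0.85666204) = 0.6719 dB

0.6719 dB


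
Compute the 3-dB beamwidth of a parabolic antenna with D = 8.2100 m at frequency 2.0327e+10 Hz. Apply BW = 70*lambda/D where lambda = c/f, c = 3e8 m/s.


lambda = c / f = 3.0000e+08 / 2.0327e+10 = 0.01475870 m
BW = 70 * 0.01475870 / 8.2100 = 0.1258 deg

0.1258 deg


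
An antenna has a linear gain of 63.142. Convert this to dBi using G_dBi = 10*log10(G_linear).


G_dBi = 10 * log10(63.142) = 18.00 dBi

18.00 dBi


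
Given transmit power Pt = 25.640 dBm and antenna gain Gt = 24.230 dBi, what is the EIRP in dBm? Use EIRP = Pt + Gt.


EIRP = Pt + Gt = 25.640 + 24.230 = 49.87 dBm

49.87 dBm


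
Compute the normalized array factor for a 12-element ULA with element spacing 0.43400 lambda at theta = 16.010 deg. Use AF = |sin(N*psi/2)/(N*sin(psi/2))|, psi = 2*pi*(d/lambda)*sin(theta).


psi = 2*pi*0.43400*sin(16.010 deg) = 0.7520937 rad
AF = |sin(12*0.7520937/2) / (12*sin(0.7520937/2))| = 0.2224

0.2224


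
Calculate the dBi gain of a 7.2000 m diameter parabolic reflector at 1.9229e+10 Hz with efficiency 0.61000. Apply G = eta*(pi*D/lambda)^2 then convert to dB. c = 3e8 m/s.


lambda = c / f = 3.0000e+08 / 1.9229e+10 = 0.01560144 m
G_linear = 0.61000 * (pi * 7.2000 / 0.01560144)^2 = 1.282228e+06
G_dBi = 10 * log10(1.282228e+06) = 61.08 dBi

61.08 dBi


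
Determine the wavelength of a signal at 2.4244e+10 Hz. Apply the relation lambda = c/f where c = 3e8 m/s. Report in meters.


lambda = c / f = 3.0000e+08 / 2.4244e+10 = 0.01237 m

0.01237 m


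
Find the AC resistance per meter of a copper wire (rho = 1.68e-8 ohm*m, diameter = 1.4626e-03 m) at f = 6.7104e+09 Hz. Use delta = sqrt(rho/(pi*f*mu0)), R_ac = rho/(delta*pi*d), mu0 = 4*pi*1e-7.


delta = sqrt(1.68e-8 / (pi * 6.7104e+09 * 4*pi*1e-7)) = 7.963437e-07 m
R_ac = 1.68e-8 / (7.963437e-07 * pi * 1.4626e-03) = 4.591 ohm/m

4.591 ohm/m


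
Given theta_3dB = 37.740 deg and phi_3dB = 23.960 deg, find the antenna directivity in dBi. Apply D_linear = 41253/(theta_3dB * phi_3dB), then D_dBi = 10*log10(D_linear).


D_linear = 41253 / (37.740 * 23.960) = 45.62121
D_dBi = 10 * log10(45.62121) = 16.59 dBi

16.59 dBi


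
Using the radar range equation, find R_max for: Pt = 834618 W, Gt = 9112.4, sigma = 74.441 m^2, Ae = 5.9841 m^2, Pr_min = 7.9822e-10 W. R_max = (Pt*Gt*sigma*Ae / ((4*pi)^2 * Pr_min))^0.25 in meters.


R^4 = 834618*9112.4*74.441*5.9841 / ((4*pi)^2 * 7.9822e-10) = 2.687752e+19
R_max = 2.687752e+19^0.25 = 72002 m

72002 m


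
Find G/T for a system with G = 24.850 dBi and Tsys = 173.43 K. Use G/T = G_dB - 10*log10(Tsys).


G/T = 24.850 - 10*log10(173.43) = 24.850 - 22.39124 = 2.459 dB/K

2.459 dB/K


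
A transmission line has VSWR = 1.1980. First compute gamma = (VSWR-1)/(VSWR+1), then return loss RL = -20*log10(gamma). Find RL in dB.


gamma = (1.1980 - 1) / (1.1980 + 1) = 0.09008189
RL = -20 * log10(0.09008189) = 20.91 dB

20.91 dB


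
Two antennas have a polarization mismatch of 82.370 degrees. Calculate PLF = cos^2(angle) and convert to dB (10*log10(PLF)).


PLF_linear = cos^2(82.370 deg) = 0.01762930
PLF_dB = 10 * log10(0.01762930) = -17.54 dB

-17.54 dB


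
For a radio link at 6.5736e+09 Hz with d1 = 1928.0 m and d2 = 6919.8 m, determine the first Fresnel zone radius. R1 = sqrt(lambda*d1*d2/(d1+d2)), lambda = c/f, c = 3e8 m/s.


lambda = c / f = 3.0000e+08 / 6.5736e+09 = 0.04563709 m
R1 = sqrt(0.04563709 * 1928.0 * 6919.8 / (1928.0 + 6919.8)) = 8.295 m

8.295 m


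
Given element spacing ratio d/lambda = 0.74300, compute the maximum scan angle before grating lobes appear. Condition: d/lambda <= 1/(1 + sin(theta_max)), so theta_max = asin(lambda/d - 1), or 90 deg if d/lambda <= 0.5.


lambda/d - 1 = 1/0.74300 - 1 = 0.3458950
theta_max = asin(0.3458950) = 20.24 deg

20.24 deg


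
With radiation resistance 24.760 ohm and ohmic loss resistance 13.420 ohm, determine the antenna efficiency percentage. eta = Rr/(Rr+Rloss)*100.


eta = 24.760 / (24.760 + 13.420) * 100 = 64.85%

64.85%


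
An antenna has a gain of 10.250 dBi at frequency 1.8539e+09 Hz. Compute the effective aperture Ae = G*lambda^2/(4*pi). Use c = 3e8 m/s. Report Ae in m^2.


lambda = c / f = 3.0000e+08 / 1.8539e+09 = 0.1618210 m
G_linear = 10^(10.250/10) = 10.59254
Ae = G_linear * lambda^2 / (4*pi) = 10.59254 * 0.1618210^2 / (4*pi) = 0.02207 m^2

0.02207 m^2


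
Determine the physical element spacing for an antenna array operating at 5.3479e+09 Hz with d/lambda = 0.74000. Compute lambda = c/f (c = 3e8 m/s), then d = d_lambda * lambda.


lambda = c / f = 3.0000e+08 / 5.3479e+09 = 0.05609679 m
d = 0.74000 * 0.05609679 = 0.04151 m

0.04151 m


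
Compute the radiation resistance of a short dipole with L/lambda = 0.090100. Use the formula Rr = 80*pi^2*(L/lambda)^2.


Rr = 80 * pi^2 * (0.090100)^2 = 80 * 9.869604 * 8.118010e-03 = 6.410 ohm

6.410 ohm


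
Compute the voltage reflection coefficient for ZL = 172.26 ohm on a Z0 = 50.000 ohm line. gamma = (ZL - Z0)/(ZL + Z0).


gamma = (172.26 - 50.000) / (172.26 + 50.000) = 0.5501

0.5501


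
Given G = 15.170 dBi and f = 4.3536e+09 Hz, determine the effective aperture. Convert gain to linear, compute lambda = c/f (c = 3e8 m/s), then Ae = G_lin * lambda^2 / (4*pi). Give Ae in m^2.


lambda = c / f = 3.0000e+08 / 4.3536e+09 = 0.06890849 m
G_linear = 10^(15.170/10) = 32.88516
Ae = G_linear * lambda^2 / (4*pi) = 32.88516 * 0.06890849^2 / (4*pi) = 0.01243 m^2

0.01243 m^2


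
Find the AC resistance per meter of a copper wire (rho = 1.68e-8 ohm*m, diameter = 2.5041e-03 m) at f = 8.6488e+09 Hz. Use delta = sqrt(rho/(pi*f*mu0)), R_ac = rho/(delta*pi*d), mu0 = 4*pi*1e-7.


delta = sqrt(1.68e-8 / (pi * 8.6488e+09 * 4*pi*1e-7)) = 7.014502e-07 m
R_ac = 1.68e-8 / (7.014502e-07 * pi * 2.5041e-03) = 3.044 ohm/m

3.044 ohm/m


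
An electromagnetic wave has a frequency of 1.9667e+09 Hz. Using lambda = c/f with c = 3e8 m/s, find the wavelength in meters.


lambda = c / f = 3.0000e+08 / 1.9667e+09 = 0.1525 m

0.1525 m


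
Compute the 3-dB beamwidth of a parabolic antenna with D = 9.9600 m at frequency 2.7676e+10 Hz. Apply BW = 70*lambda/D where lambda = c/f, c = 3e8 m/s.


lambda = c / f = 3.0000e+08 / 2.7676e+10 = 0.01083972 m
BW = 70 * 0.01083972 / 9.9600 = 0.07618 deg

0.07618 deg


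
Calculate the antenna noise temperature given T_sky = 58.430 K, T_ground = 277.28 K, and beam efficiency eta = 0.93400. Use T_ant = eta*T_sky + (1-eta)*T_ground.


T_ant = 0.93400 * 58.430 + (1 - 0.93400) * 277.28 = 72.87 K

72.87 K


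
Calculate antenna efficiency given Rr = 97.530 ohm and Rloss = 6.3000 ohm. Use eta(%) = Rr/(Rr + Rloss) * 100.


eta = 97.530 / (97.530 + 6.3000) * 100 = 93.93%

93.93%


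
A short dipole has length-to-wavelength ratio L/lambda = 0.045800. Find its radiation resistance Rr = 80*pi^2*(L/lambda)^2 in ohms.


Rr = 80 * pi^2 * (0.045800)^2 = 80 * 9.869604 * 2.097640e-03 = 1.656 ohm

1.656 ohm


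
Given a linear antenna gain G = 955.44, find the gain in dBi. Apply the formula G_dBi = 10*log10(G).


G_dBi = 10 * log10(955.44) = 29.80 dBi

29.80 dBi


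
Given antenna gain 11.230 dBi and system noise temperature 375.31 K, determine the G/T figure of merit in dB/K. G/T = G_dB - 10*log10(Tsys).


G/T = 11.230 - 10*log10(375.31) = 11.230 - 25.74390 = -14.51 dB/K

-14.51 dB/K


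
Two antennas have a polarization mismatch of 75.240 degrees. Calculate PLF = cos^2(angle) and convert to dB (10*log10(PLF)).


PLF_linear = cos^2(75.240 deg) = 0.06490812
PLF_dB = 10 * log10(0.06490812) = -11.88 dB

-11.88 dB


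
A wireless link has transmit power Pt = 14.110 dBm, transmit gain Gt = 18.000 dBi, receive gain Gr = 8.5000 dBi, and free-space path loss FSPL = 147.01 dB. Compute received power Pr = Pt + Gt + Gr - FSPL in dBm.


Pr = 14.110 + 18.000 + 8.5000 - 147.01 = -106.40 dBm

-106.40 dBm


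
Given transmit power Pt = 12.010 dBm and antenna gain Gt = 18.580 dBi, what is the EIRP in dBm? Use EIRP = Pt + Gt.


EIRP = Pt + Gt = 12.010 + 18.580 = 30.59 dBm

30.59 dBm


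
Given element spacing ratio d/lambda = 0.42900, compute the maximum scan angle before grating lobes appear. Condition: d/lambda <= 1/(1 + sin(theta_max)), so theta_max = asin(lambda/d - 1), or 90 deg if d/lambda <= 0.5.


lambda/d - 1 = 1/0.42900 - 1 = 1.331002 >= 1
d/lambda <= 0.5, so the array can scan to endfire without grating lobes: theta_max = 90 deg

90 deg


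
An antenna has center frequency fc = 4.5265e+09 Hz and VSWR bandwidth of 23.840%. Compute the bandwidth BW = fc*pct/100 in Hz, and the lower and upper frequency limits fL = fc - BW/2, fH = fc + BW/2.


BW = 4.5265e+09 * 23.840/100 = 1.079118e+09 Hz
fL = 4.5265e+09 - 1.079118e+09/2 = 3.987e+09 Hz
fH = 4.5265e+09 + 1.079118e+09/2 = 5.066e+09 Hz

BW=1.079e+09 Hz, fL=3.987e+09 Hz, fH=5.066e+09 Hz


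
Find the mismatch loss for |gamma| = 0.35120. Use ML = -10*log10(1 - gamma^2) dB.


ML = -10 * log10(1 - 0.35120^2) = -10 * log10(0.87665856) = 0.5717 dB

0.5717 dB


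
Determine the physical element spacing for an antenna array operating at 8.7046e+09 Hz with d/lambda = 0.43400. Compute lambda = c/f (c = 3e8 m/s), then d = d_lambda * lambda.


lambda = c / f = 3.0000e+08 / 8.7046e+09 = 0.03446454 m
d = 0.43400 * 0.03446454 = 0.01496 m

0.01496 m


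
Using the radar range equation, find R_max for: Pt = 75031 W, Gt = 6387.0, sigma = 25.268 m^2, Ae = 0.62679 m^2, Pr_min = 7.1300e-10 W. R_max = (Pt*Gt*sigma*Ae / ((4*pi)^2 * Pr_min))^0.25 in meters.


R^4 = 75031*6387.0*25.268*0.62679 / ((4*pi)^2 * 7.1300e-10) = 6.740953e+16
R_max = 6.740953e+16^0.25 = 16113 m

16113 m


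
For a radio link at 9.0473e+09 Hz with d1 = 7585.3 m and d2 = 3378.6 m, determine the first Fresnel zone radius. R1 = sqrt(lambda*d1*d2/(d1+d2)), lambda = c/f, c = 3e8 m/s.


lambda = c / f = 3.0000e+08 / 9.0473e+09 = 0.03315906 m
R1 = sqrt(0.03315906 * 7585.3 * 3378.6 / (7585.3 + 3378.6)) = 8.804 m

8.804 m


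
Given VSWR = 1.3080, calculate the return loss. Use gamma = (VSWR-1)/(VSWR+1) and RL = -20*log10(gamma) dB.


gamma = (1.3080 - 1) / (1.3080 + 1) = 0.1334489
RL = -20 * log10(0.1334489) = 17.49 dB

17.49 dB


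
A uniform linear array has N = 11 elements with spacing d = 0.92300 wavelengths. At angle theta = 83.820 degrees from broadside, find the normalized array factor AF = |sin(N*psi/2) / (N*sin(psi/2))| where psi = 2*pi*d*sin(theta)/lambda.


psi = 2*pi*0.92300*sin(83.820 deg) = 5.765678 rad
AF = |sin(11*5.765678/2) / (11*sin(5.765678/2))| = 0.1034

0.1034


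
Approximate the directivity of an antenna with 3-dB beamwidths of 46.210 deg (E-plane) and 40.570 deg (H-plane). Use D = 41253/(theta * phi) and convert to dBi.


D_linear = 41253 / (46.210 * 40.570) = 22.00465
D_dBi = 10 * log10(22.00465) = 13.43 dBi

13.43 dBi


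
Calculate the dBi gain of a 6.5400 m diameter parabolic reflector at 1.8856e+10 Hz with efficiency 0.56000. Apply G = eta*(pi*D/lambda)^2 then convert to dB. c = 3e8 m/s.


lambda = c / f = 3.0000e+08 / 1.8856e+10 = 0.01591006 m
G_linear = 0.56000 * (pi * 6.5400 / 0.01591006)^2 = 933898.4
G_dBi = 10 * log10(933898.4) = 59.70 dBi

59.70 dBi


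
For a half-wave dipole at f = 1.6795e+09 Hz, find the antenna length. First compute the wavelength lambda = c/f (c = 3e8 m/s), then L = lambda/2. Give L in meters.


lambda = c / f = 3.0000e+08 / 1.6795e+09 = 0.1786246 m
L = lambda / 2 = 0.1786246 / 2 = 0.08931 m

0.08931 m


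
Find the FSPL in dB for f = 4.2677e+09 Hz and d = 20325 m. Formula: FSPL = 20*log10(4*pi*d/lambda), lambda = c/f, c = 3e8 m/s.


lambda = c / f = 3.0000e+08 / 4.2677e+09 = 0.07029548 m
FSPL = 20 * log10(4*pi*20325/0.07029548) = 131.2 dB

131.2 dB


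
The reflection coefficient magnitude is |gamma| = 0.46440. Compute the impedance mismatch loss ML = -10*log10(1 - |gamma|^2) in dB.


ML = -10 * log10(1 - 0.46440^2) = -10 * log10(0.78433264) = 1.055 dB

1.055 dB


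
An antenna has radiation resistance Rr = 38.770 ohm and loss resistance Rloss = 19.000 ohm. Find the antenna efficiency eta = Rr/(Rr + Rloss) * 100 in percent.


eta = 38.770 / (38.770 + 19.000) * 100 = 67.11%

67.11%


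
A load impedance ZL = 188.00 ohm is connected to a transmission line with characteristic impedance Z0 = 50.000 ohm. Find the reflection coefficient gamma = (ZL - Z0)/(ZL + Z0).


gamma = (188.00 - 50.000) / (188.00 + 50.000) = 0.5798

0.5798


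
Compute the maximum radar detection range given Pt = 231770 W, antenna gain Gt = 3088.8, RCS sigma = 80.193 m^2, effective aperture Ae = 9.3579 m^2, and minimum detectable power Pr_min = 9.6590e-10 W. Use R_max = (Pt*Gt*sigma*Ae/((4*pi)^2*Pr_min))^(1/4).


R^4 = 231770*3088.8*80.193*9.3579 / ((4*pi)^2 * 9.6590e-10) = 3.522167e+18
R_max = 3.522167e+18^0.25 = 43321 m

43321 m


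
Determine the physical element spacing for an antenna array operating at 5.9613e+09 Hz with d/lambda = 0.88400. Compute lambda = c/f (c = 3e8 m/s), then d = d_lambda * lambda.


lambda = c / f = 3.0000e+08 / 5.9613e+09 = 0.05032459 m
d = 0.88400 * 0.05032459 = 0.04449 m

0.04449 m


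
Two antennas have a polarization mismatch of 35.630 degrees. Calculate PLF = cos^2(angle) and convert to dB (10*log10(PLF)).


PLF_linear = cos^2(35.630 deg) = 0.6606371
PLF_dB = 10 * log10(0.6606371) = -1.800 dB

-1.800 dB


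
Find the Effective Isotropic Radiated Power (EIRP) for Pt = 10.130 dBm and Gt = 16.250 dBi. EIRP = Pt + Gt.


EIRP = Pt + Gt = 10.130 + 16.250 = 26.38 dBm

26.38 dBm


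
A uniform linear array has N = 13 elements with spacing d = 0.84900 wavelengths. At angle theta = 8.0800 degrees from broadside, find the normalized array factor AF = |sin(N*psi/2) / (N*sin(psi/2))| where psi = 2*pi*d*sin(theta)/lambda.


psi = 2*pi*0.84900*sin(8.0800 deg) = 0.7497834 rad
AF = |sin(13*0.7497834/2) / (13*sin(0.7497834/2))| = 0.2074

0.2074


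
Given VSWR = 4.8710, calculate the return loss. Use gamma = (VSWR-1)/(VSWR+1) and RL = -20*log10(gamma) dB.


gamma = (4.8710 - 1) / (4.8710 + 1) = 0.6593425
RL = -20 * log10(0.6593425) = 3.618 dB

3.618 dB


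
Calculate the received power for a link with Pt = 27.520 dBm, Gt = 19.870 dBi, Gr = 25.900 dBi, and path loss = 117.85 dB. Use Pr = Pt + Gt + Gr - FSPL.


Pr = 27.520 + 19.870 + 25.900 - 117.85 = -44.56 dBm

-44.56 dBm


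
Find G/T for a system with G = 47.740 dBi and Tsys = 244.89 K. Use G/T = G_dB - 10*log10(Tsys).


G/T = 47.740 - 10*log10(244.89) = 47.740 - 23.88971 = 23.85 dB/K

23.85 dB/K


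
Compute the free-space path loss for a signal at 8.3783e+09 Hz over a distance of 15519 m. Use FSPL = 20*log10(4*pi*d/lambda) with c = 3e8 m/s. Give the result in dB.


lambda = c / f = 3.0000e+08 / 8.3783e+09 = 0.03580679 m
FSPL = 20 * log10(4*pi*15519/0.03580679) = 134.7 dB

134.7 dB


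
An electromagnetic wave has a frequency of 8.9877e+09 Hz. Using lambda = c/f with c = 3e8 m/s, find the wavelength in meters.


lambda = c / f = 3.0000e+08 / 8.9877e+09 = 0.03338 m

0.03338 m


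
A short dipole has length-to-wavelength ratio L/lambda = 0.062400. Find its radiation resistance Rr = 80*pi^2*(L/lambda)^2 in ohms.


Rr = 80 * pi^2 * (0.062400)^2 = 80 * 9.869604 * 3.893760e-03 = 3.074 ohm

3.074 ohm


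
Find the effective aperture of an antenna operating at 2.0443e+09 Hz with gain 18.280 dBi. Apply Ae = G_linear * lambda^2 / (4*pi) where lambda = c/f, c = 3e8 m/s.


lambda = c / f = 3.0000e+08 / 2.0443e+09 = 0.1467495 m
G_linear = 10^(18.280/10) = 67.29767
Ae = G_linear * lambda^2 / (4*pi) = 67.29767 * 0.1467495^2 / (4*pi) = 0.1153 m^2

0.1153 m^2


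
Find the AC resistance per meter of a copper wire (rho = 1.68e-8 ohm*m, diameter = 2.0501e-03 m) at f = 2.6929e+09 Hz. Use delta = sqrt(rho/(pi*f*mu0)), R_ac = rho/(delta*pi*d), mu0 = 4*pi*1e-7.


delta = sqrt(1.68e-8 / (pi * 2.6929e+09 * 4*pi*1e-7)) = 1.257085e-06 m
R_ac = 1.68e-8 / (1.257085e-06 * pi * 2.0501e-03) = 2.075 ohm/m

2.075 ohm/m


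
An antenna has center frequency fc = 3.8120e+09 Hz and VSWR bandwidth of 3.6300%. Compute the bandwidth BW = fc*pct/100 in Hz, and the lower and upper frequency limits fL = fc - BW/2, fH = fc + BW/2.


BW = 3.8120e+09 * 3.6300/100 = 1.383756e+08 Hz
fL = 3.8120e+09 - 1.383756e+08/2 = 3.743e+09 Hz
fH = 3.8120e+09 + 1.383756e+08/2 = 3.881e+09 Hz

BW=1.384e+08 Hz, fL=3.743e+09 Hz, fH=3.881e+09 Hz


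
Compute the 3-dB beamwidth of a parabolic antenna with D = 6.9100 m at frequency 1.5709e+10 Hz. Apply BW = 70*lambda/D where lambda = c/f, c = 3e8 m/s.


lambda = c / f = 3.0000e+08 / 1.5709e+10 = 0.01909733 m
BW = 70 * 0.01909733 / 6.9100 = 0.1935 deg

0.1935 deg


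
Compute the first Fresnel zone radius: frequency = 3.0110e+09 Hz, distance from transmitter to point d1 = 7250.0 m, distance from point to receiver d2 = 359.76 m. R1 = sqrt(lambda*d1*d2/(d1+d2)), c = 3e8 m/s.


lambda = c / f = 3.0000e+08 / 3.0110e+09 = 0.09963467 m
R1 = sqrt(0.09963467 * 7250.0 * 359.76 / (7250.0 + 359.76)) = 5.844 m

5.844 m


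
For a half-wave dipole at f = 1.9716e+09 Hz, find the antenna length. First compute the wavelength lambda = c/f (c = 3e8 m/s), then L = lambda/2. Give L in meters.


lambda = c / f = 3.0000e+08 / 1.9716e+09 = 0.1521607 m
L = lambda / 2 = 0.1521607 / 2 = 0.07608 m

0.07608 m


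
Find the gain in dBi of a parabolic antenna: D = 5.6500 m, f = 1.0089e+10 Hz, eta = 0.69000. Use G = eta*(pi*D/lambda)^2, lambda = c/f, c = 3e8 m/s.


lambda = c / f = 3.0000e+08 / 1.0089e+10 = 0.02973536 m
G_linear = 0.69000 * (pi * 5.6500 / 0.02973536)^2 = 245866.5
G_dBi = 10 * log10(245866.5) = 53.91 dBi

53.91 dBi


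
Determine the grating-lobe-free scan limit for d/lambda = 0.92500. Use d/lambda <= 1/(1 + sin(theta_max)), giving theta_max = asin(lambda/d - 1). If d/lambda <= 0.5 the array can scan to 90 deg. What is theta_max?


lambda/d - 1 = 1/0.92500 - 1 = 0.08108108
theta_max = asin(0.08108108) = 4.651 deg

4.651 deg


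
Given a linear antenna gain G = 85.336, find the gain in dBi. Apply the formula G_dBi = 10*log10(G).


G_dBi = 10 * log10(85.336) = 19.31 dBi

19.31 dBi


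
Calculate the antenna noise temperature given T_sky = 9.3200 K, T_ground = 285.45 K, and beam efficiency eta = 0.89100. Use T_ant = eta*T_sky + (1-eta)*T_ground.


T_ant = 0.89100 * 9.3200 + (1 - 0.89100) * 285.45 = 39.42 K

39.42 K


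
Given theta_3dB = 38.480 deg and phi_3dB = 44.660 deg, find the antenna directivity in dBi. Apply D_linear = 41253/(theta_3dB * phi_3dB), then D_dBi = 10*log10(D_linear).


D_linear = 41253 / (38.480 * 44.660) = 24.00500
D_dBi = 10 * log10(24.00500) = 13.80 dBi

13.80 dBi


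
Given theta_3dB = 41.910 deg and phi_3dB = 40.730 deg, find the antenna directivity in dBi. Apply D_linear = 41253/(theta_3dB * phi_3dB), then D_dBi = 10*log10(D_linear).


D_linear = 41253 / (41.910 * 40.730) = 24.16704
D_dBi = 10 * log10(24.16704) = 13.83 dBi

13.83 dBi


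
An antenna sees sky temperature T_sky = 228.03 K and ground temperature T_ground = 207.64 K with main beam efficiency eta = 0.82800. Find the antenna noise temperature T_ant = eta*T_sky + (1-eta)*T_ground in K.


T_ant = 0.82800 * 228.03 + (1 - 0.82800) * 207.64 = 224.5 K

224.5 K


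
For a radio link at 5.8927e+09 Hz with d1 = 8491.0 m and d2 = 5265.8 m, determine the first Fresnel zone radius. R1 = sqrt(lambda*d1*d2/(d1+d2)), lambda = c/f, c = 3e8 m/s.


lambda = c / f = 3.0000e+08 / 5.8927e+09 = 0.05091045 m
R1 = sqrt(0.05091045 * 8491.0 * 5265.8 / (8491.0 + 5265.8)) = 12.86 m

12.86 m


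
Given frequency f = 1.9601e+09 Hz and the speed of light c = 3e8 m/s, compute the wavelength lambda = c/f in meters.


lambda = c / f = 3.0000e+08 / 1.9601e+09 = 0.1531 m

0.1531 m


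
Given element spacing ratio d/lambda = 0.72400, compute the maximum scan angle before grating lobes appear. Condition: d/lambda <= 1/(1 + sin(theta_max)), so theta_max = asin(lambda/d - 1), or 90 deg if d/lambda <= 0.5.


lambda/d - 1 = 1/0.72400 - 1 = 0.3812155
theta_max = asin(0.3812155) = 22.41 deg

22.41 deg


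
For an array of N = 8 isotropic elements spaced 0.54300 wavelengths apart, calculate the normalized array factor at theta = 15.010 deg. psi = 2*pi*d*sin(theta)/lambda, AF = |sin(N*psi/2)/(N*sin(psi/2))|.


psi = 2*pi*0.54300*sin(15.010 deg) = 0.8836061 rad
AF = |sin(8*0.8836061/2) / (8*sin(0.8836061/2))| = 0.1119

0.1119


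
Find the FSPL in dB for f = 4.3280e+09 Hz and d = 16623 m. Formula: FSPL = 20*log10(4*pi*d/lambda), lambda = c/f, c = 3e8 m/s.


lambda = c / f = 3.0000e+08 / 4.3280e+09 = 0.06931608 m
FSPL = 20 * log10(4*pi*16623/0.06931608) = 129.6 dB

129.6 dB


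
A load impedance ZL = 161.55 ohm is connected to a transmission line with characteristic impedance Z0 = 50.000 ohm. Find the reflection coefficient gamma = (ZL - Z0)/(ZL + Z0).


gamma = (161.55 - 50.000) / (161.55 + 50.000) = 0.5273

0.5273


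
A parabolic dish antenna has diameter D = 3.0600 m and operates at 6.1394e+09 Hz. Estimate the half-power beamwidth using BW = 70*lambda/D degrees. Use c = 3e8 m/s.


lambda = c / f = 3.0000e+08 / 6.1394e+09 = 0.04886471 m
BW = 70 * 0.04886471 / 3.0600 = 1.118 deg

1.118 deg


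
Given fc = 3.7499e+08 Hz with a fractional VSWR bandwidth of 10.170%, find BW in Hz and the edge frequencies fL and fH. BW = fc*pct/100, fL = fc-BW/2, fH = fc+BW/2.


BW = 3.7499e+08 * 10.170/100 = 3.813648e+07 Hz
fL = 3.7499e+08 - 3.813648e+07/2 = 3.559e+08 Hz
fH = 3.7499e+08 + 3.813648e+07/2 = 3.941e+08 Hz

BW=3.814e+07 Hz, fL=3.559e+08 Hz, fH=3.941e+08 Hz


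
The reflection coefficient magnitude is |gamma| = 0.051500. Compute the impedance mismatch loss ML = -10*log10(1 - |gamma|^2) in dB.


ML = -10 * log10(1 - 0.051500^2) = -10 * log10(0.99734775) = 0.01153 dB

0.01153 dB


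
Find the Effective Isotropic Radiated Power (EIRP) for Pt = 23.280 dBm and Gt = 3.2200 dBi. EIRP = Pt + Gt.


EIRP = Pt + Gt = 23.280 + 3.2200 = 26.50 dBm

26.50 dBm


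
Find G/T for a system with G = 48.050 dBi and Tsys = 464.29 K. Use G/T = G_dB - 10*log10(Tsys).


G/T = 48.050 - 10*log10(464.29) = 48.050 - 26.66789 = 21.38 dB/K

21.38 dB/K


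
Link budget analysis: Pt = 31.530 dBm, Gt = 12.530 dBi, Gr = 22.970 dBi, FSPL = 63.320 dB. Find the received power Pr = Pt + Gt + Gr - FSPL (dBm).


Pr = 31.530 + 12.530 + 22.970 - 63.320 = 3.71 dBm

3.71 dBm


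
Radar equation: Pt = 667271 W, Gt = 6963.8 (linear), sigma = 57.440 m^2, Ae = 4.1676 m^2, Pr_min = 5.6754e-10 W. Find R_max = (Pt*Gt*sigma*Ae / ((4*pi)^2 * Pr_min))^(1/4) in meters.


R^4 = 667271*6963.8*57.440*4.1676 / ((4*pi)^2 * 5.6754e-10) = 1.241174e+19
R_max = 1.241174e+19^0.25 = 59355 m

59355 m


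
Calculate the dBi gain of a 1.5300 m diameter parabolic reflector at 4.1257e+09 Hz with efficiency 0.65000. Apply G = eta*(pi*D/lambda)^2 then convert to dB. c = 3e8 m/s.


lambda = c / f = 3.0000e+08 / 4.1257e+09 = 0.07271493 m
G_linear = 0.65000 * (pi * 1.5300 / 0.07271493)^2 = 2840.199
G_dBi = 10 * log10(2840.199) = 34.53 dBi

34.53 dBi


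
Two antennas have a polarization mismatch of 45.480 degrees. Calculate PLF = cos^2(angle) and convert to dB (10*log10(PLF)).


PLF_linear = cos^2(45.480 deg) = 0.4916228
PLF_dB = 10 * log10(0.4916228) = -3.084 dB

-3.084 dB


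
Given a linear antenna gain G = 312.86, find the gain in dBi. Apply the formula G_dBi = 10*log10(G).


G_dBi = 10 * log10(312.86) = 24.95 dBi

24.95 dBi


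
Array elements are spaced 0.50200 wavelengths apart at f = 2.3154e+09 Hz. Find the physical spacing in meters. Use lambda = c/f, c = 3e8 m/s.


lambda = c / f = 3.0000e+08 / 2.3154e+09 = 0.1295672 m
d = 0.50200 * 0.1295672 = 0.06504 m

0.06504 m


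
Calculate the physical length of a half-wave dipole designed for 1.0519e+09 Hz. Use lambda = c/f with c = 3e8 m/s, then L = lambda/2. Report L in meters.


lambda = c / f = 3.0000e+08 / 1.0519e+09 = 0.2851982 m
L = lambda / 2 = 0.2851982 / 2 = 0.1426 m

0.1426 m


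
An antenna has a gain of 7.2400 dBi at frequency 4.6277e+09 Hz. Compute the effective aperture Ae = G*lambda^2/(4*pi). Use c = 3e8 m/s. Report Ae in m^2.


lambda = c / f = 3.0000e+08 / 4.6277e+09 = 0.06482702 m
G_linear = 10^(7.2400/10) = 5.296634
Ae = G_linear * lambda^2 / (4*pi) = 5.296634 * 0.06482702^2 / (4*pi) = 1.771e-03 m^2

1.771e-03 m^2


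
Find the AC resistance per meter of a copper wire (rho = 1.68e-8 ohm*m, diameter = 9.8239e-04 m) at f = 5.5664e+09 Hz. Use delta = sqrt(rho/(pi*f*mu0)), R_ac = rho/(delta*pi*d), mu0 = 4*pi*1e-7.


delta = sqrt(1.68e-8 / (pi * 5.5664e+09 * 4*pi*1e-7)) = 8.743545e-07 m
R_ac = 1.68e-8 / (8.743545e-07 * pi * 9.8239e-04) = 6.226 ohm/m

6.226 ohm/m


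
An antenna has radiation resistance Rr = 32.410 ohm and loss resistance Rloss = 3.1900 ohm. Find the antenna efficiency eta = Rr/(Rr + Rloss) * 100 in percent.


eta = 32.410 / (32.410 + 3.1900) * 100 = 91.04%

91.04%


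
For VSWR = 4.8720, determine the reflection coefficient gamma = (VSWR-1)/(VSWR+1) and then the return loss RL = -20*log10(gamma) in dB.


gamma = (4.8720 - 1) / (4.8720 + 1) = 0.6594005
RL = -20 * log10(0.6594005) = 3.617 dB

3.617 dB


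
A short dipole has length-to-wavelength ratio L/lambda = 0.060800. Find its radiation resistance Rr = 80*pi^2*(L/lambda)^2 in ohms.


Rr = 80 * pi^2 * (0.060800)^2 = 80 * 9.869604 * 3.696640e-03 = 2.919 ohm

2.919 ohm


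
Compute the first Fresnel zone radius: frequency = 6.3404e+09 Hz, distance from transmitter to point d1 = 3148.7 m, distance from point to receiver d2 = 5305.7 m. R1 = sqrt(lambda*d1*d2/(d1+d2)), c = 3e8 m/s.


lambda = c / f = 3.0000e+08 / 6.3404e+09 = 0.04731563 m
R1 = sqrt(0.04731563 * 3148.7 * 5305.7 / (3148.7 + 5305.7)) = 9.669 m

9.669 m


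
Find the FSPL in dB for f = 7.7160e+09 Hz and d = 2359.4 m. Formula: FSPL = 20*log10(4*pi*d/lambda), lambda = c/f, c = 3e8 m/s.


lambda = c / f = 3.0000e+08 / 7.7160e+09 = 0.03888025 m
FSPL = 20 * log10(4*pi*2359.4/0.03888025) = 117.6 dB

117.6 dB


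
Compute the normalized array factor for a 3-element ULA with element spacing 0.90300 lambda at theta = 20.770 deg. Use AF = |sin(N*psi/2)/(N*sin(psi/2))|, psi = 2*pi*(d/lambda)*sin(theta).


psi = 2*pi*0.90300*sin(20.770 deg) = 2.011999 rad
AF = |sin(3*2.011999/2) / (3*sin(2.011999/2))| = 0.04865

0.04865


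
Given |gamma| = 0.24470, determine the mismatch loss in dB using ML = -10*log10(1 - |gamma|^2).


ML = -10 * log10(1 - 0.24470^2) = -10 * log10(0.94012191) = 0.2682 dB

0.2682 dB


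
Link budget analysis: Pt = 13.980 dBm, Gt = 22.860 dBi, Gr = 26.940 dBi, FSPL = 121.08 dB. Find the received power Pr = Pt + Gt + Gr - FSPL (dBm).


Pr = 13.980 + 22.860 + 26.940 - 121.08 = -57.30 dBm

-57.30 dBm


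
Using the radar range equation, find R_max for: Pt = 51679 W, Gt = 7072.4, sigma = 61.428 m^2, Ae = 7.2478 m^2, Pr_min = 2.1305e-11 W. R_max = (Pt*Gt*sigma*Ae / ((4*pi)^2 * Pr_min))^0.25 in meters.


R^4 = 51679*7072.4*61.428*7.2478 / ((4*pi)^2 * 2.1305e-11) = 4.836734e+19
R_max = 4.836734e+19^0.25 = 83395 m

83395 m


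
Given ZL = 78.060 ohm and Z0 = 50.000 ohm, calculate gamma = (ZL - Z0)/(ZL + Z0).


gamma = (78.060 - 50.000) / (78.060 + 50.000) = 0.2191

0.2191


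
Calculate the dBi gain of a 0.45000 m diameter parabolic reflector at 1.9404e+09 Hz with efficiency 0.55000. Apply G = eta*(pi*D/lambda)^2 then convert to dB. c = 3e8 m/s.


lambda = c / f = 3.0000e+08 / 1.9404e+09 = 0.1546073 m
G_linear = 0.55000 * (pi * 0.45000 / 0.1546073)^2 = 45.98619
G_dBi = 10 * log10(45.98619) = 16.63 dBi

16.63 dBi


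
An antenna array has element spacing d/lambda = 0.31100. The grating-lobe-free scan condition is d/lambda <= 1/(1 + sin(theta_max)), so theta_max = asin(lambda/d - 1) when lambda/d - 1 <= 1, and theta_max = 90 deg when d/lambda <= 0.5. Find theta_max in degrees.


lambda/d - 1 = 1/0.31100 - 1 = 2.215434 >= 1
d/lambda <= 0.5, so the array can scan to endfire without grating lobes: theta_max = 90 deg

90 deg


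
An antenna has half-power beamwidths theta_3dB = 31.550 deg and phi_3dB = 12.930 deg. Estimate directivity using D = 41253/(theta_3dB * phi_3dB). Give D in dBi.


D_linear = 41253 / (31.550 * 12.930) = 101.1248
D_dBi = 10 * log10(101.1248) = 20.05 dBi

20.05 dBi


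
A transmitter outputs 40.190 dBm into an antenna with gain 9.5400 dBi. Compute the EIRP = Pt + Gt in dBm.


EIRP = Pt + Gt = 40.190 + 9.5400 = 49.73 dBm

49.73 dBm


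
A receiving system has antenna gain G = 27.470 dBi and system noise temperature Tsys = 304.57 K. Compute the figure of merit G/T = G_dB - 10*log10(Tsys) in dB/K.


G/T = 27.470 - 10*log10(304.57) = 27.470 - 24.83687 = 2.633 dB/K

2.633 dB/K


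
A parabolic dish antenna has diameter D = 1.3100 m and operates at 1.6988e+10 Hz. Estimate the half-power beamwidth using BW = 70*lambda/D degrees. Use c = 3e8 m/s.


lambda = c / f = 3.0000e+08 / 1.6988e+10 = 0.01765952 m
BW = 70 * 0.01765952 / 1.3100 = 0.9436 deg

0.9436 deg


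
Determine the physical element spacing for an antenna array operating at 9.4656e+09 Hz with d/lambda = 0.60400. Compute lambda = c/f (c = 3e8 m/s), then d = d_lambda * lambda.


lambda = c / f = 3.0000e+08 / 9.4656e+09 = 0.03169371 m
d = 0.60400 * 0.03169371 = 0.01914 m

0.01914 m


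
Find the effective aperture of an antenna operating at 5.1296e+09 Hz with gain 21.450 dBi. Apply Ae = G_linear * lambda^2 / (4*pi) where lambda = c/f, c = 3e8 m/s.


lambda = c / f = 3.0000e+08 / 5.1296e+09 = 0.05848409 m
G_linear = 10^(21.450/10) = 139.6368
Ae = G_linear * lambda^2 / (4*pi) = 139.6368 * 0.05848409^2 / (4*pi) = 0.03801 m^2

0.03801 m^2


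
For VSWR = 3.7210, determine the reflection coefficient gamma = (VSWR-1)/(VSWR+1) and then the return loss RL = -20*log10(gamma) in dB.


gamma = (3.7210 - 1) / (3.7210 + 1) = 0.5763609
RL = -20 * log10(0.5763609) = 4.786 dB

4.786 dB


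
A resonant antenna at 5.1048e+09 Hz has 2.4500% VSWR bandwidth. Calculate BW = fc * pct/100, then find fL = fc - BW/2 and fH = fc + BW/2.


BW = 5.1048e+09 * 2.4500/100 = 1.250676e+08 Hz
fL = 5.1048e+09 - 1.250676e+08/2 = 5.042e+09 Hz
fH = 5.1048e+09 + 1.250676e+08/2 = 5.167e+09 Hz

BW=1.251e+08 Hz, fL=5.042e+09 Hz, fH=5.167e+09 Hz


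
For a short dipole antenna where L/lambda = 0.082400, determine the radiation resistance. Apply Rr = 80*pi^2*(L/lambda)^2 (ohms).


Rr = 80 * pi^2 * (0.082400)^2 = 80 * 9.869604 * 6.789760e-03 = 5.361 ohm

5.361 ohm


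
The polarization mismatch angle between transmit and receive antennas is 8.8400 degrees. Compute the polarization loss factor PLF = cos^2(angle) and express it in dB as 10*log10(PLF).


PLF_linear = cos^2(8.8400 deg) = 0.9763838
PLF_dB = 10 * log10(0.9763838) = -0.1038 dB

-0.1038 dB


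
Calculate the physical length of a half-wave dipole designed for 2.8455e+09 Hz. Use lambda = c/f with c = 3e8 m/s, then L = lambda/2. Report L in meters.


lambda = c / f = 3.0000e+08 / 2.8455e+09 = 0.1054296 m
L = lambda / 2 = 0.1054296 / 2 = 0.05271 m

0.05271 m


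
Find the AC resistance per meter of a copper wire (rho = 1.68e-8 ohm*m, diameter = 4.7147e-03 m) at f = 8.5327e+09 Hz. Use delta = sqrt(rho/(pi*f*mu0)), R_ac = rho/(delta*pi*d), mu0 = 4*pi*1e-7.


delta = sqrt(1.68e-8 / (pi * 8.5327e+09 * 4*pi*1e-7)) = 7.062062e-07 m
R_ac = 1.68e-8 / (7.062062e-07 * pi * 4.7147e-03) = 1.606 ohm/m

1.606 ohm/m


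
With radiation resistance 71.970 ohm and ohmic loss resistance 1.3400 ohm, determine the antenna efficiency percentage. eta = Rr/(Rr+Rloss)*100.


eta = 71.970 / (71.970 + 1.3400) * 100 = 98.17%

98.17%


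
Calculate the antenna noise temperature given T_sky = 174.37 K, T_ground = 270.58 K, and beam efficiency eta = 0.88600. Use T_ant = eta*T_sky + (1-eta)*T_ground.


T_ant = 0.88600 * 174.37 + (1 - 0.88600) * 270.58 = 185.3 K

185.3 K


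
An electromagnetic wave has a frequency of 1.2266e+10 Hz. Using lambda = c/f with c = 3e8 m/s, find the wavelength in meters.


lambda = c / f = 3.0000e+08 / 1.2266e+10 = 0.02446 m

0.02446 m


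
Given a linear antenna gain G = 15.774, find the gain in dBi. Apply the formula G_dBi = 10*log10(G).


G_dBi = 10 * log10(15.774) = 11.98 dBi

11.98 dBi


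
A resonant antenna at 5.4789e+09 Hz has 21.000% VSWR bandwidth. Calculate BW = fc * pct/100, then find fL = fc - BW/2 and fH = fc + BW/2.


BW = 5.4789e+09 * 21.000/100 = 1.150569e+09 Hz
fL = 5.4789e+09 - 1.150569e+09/2 = 4.904e+09 Hz
fH = 5.4789e+09 + 1.150569e+09/2 = 6.054e+09 Hz

BW=1.151e+09 Hz, fL=4.904e+09 Hz, fH=6.054e+09 Hz


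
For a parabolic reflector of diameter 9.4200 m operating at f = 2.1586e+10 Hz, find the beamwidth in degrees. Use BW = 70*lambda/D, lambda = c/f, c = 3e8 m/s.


lambda = c / f = 3.0000e+08 / 2.1586e+10 = 0.01389790 m
BW = 70 * 0.01389790 / 9.4200 = 0.1033 deg

0.1033 deg


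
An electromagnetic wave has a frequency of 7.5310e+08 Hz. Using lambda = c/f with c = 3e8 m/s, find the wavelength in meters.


lambda = c / f = 3.0000e+08 / 7.5310e+08 = 0.3984 m

0.3984 m


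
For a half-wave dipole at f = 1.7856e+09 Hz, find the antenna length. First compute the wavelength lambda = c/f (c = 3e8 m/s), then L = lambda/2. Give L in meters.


lambda = c / f = 3.0000e+08 / 1.7856e+09 = 0.1680108 m
L = lambda / 2 = 0.1680108 / 2 = 0.08401 m

0.08401 m


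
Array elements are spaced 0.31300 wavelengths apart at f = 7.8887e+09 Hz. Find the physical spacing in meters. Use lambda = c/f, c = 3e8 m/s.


lambda = c / f = 3.0000e+08 / 7.8887e+09 = 0.03802908 m
d = 0.31300 * 0.03802908 = 0.01190 m

0.01190 m


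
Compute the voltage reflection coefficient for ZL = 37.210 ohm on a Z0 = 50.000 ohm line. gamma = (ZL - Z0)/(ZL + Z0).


gamma = (37.210 - 50.000) / (37.210 + 50.000) = -0.1467

-0.1467


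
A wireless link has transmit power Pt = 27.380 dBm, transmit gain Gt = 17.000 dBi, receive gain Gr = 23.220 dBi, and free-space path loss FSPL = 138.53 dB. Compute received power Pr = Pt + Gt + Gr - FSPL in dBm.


Pr = 27.380 + 17.000 + 23.220 - 138.53 = -70.93 dBm

-70.93 dBm


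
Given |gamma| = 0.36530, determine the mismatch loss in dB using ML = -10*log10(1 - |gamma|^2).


ML = -10 * log10(1 - 0.36530^2) = -10 * log10(0.86655591) = 0.6220 dB

0.6220 dB


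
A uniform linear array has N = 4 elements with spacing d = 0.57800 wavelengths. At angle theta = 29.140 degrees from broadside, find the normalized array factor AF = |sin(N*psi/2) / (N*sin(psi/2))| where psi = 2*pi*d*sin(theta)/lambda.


psi = 2*pi*0.57800*sin(29.140 deg) = 1.768430 rad
AF = |sin(4*1.768430/2) / (4*sin(1.768430/2))| = 0.1245

0.1245


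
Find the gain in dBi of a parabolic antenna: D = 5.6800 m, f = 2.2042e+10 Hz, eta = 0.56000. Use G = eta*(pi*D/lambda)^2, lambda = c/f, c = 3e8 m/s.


lambda = c / f = 3.0000e+08 / 2.2042e+10 = 0.01361038 m
G_linear = 0.56000 * (pi * 5.6800 / 0.01361038)^2 = 962595.8
G_dBi = 10 * log10(962595.8) = 59.83 dBi

59.83 dBi


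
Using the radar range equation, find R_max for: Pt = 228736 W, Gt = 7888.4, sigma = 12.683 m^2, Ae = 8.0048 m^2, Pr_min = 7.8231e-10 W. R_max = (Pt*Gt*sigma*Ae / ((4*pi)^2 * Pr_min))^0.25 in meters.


R^4 = 228736*7888.4*12.683*8.0048 / ((4*pi)^2 * 7.8231e-10) = 1.482850e+18
R_max = 1.482850e+18^0.25 = 34896 m

34896 m


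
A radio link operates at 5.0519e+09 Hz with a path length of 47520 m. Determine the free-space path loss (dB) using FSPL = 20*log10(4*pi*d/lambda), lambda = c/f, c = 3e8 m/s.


lambda = c / f = 3.0000e+08 / 5.0519e+09 = 0.05938360 m
FSPL = 20 * log10(4*pi*47520/0.05938360) = 140.0 dB

140.0 dB


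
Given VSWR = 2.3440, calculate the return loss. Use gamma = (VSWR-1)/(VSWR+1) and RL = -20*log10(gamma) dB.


gamma = (2.3440 - 1) / (2.3440 + 1) = 0.4019139
RL = -20 * log10(0.4019139) = 7.917 dB

7.917 dB


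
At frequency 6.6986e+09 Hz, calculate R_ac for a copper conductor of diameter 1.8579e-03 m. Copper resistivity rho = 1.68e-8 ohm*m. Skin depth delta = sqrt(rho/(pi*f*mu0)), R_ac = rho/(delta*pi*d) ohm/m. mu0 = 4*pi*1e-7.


delta = sqrt(1.68e-8 / (pi * 6.6986e+09 * 4*pi*1e-7)) = 7.970448e-07 m
R_ac = 1.68e-8 / (7.970448e-07 * pi * 1.8579e-03) = 3.611 ohm/m

3.611 ohm/m


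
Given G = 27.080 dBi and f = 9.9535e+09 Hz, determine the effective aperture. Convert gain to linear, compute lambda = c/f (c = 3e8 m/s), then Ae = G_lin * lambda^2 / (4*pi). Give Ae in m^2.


lambda = c / f = 3.0000e+08 / 9.9535e+09 = 0.03014015 m
G_linear = 10^(27.080/10) = 510.5050
Ae = G_linear * lambda^2 / (4*pi) = 510.5050 * 0.03014015^2 / (4*pi) = 0.03690 m^2

0.03690 m^2


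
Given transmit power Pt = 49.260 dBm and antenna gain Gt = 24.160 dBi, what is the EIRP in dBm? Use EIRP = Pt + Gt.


EIRP = Pt + Gt = 49.260 + 24.160 = 73.42 dBm

73.42 dBm


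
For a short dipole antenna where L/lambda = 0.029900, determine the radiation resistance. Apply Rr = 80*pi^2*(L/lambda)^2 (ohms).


Rr = 80 * pi^2 * (0.029900)^2 = 80 * 9.869604 * 8.940100e-04 = 0.7059 ohm

0.7059 ohm


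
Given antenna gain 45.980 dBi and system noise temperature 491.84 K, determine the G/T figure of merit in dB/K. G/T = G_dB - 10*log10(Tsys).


G/T = 45.980 - 10*log10(491.84) = 45.980 - 26.91824 = 19.06 dB/K

19.06 dB/K


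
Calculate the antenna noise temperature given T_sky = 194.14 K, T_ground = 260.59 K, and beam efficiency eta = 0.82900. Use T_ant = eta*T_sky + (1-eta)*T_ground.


T_ant = 0.82900 * 194.14 + (1 - 0.82900) * 260.59 = 205.5 K

205.5 K


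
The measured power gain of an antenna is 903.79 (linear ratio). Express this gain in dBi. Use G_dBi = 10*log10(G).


G_dBi = 10 * log10(903.79) = 29.56 dBi

29.56 dBi


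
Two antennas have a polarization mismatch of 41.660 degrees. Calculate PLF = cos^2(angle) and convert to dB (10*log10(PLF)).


PLF_linear = cos^2(41.660 deg) = 0.5581620
PLF_dB = 10 * log10(0.5581620) = -2.532 dB

-2.532 dB


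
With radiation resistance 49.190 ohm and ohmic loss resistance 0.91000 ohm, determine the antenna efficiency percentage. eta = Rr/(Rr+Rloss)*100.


eta = 49.190 / (49.190 + 0.91000) * 100 = 98.18%

98.18%


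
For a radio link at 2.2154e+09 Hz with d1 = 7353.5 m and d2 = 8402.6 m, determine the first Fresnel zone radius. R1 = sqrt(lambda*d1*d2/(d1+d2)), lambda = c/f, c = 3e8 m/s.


lambda = c / f = 3.0000e+08 / 2.2154e+09 = 0.1354157 m
R1 = sqrt(0.1354157 * 7353.5 * 8402.6 / (7353.5 + 8402.6)) = 23.04 m

23.04 m


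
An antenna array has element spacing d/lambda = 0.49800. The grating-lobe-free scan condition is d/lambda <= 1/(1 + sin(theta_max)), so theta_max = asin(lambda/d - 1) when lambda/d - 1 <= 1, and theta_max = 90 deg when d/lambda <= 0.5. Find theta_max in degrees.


lambda/d - 1 = 1/0.49800 - 1 = 1.008032 >= 1
d/lambda <= 0.5, so the array can scan to endfire without grating lobes: theta_max = 90 deg

90 deg


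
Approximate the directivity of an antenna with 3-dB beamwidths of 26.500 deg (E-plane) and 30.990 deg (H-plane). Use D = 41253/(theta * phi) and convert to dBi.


D_linear = 41253 / (26.500 * 30.990) = 50.23288
D_dBi = 10 * log10(50.23288) = 17.01 dBi

17.01 dBi
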